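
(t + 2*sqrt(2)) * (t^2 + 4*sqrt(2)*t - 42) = t^3 + 6*sqrt(2)*t^2 - 26*t - 84*sqrt(2)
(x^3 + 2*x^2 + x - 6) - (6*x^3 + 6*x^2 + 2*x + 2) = -5*x^3 - 4*x^2 - x - 8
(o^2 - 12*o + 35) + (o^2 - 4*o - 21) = 2*o^2 - 16*o + 14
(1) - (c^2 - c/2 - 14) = -c^2 + c/2 + 15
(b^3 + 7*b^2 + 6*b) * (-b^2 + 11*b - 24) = -b^5 + 4*b^4 + 47*b^3 - 102*b^2 - 144*b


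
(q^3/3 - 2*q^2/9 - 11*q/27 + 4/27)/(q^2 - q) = (9*q^3 - 6*q^2 - 11*q + 4)/(27*q*(q - 1))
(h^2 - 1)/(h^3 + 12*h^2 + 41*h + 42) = (h^2 - 1)/(h^3 + 12*h^2 + 41*h + 42)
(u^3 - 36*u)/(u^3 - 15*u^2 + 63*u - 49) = u*(u^2 - 36)/(u^3 - 15*u^2 + 63*u - 49)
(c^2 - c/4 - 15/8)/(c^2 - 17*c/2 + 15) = (8*c^2 - 2*c - 15)/(4*(2*c^2 - 17*c + 30))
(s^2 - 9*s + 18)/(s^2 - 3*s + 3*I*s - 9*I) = (s - 6)/(s + 3*I)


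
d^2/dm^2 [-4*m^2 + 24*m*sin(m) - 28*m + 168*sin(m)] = -24*m*sin(m) - 168*sin(m) + 48*cos(m) - 8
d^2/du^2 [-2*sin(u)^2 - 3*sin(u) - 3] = 3*sin(u) - 4*cos(2*u)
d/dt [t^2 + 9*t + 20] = 2*t + 9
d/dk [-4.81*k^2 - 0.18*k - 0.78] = -9.62*k - 0.18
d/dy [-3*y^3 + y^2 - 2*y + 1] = -9*y^2 + 2*y - 2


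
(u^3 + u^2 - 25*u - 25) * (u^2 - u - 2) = u^5 - 28*u^3 - 2*u^2 + 75*u + 50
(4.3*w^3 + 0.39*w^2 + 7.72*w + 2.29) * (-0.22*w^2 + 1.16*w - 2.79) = -0.946*w^5 + 4.9022*w^4 - 13.243*w^3 + 7.3633*w^2 - 18.8824*w - 6.3891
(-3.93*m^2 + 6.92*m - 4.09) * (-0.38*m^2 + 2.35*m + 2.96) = 1.4934*m^4 - 11.8651*m^3 + 6.1834*m^2 + 10.8717*m - 12.1064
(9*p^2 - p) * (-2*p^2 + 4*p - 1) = -18*p^4 + 38*p^3 - 13*p^2 + p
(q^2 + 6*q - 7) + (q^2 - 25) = 2*q^2 + 6*q - 32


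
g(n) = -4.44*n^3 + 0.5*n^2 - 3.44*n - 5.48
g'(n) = -13.32*n^2 + 1.0*n - 3.44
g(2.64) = -92.77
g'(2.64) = -93.64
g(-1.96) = 36.61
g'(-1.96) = -56.57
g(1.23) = -17.22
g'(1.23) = -22.36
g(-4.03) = 307.11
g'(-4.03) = -223.80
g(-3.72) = 242.80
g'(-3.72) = -191.49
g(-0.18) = -4.82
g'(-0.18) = -4.05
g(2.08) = -50.43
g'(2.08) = -58.99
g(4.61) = -445.71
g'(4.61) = -281.91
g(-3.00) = 129.22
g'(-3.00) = -126.32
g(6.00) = -967.16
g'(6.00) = -476.96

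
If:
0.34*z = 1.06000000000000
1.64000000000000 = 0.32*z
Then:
No Solution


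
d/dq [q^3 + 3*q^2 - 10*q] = 3*q^2 + 6*q - 10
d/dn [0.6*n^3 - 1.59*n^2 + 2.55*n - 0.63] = 1.8*n^2 - 3.18*n + 2.55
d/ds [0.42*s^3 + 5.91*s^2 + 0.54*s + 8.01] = 1.26*s^2 + 11.82*s + 0.54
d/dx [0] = 0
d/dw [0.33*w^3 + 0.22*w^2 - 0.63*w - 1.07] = 0.99*w^2 + 0.44*w - 0.63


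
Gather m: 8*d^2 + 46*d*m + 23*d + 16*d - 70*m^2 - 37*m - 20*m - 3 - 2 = 8*d^2 + 39*d - 70*m^2 + m*(46*d - 57) - 5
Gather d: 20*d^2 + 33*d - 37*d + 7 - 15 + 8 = 20*d^2 - 4*d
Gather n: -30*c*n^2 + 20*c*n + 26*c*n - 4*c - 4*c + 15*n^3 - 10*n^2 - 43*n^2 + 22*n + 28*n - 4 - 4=-8*c + 15*n^3 + n^2*(-30*c - 53) + n*(46*c + 50) - 8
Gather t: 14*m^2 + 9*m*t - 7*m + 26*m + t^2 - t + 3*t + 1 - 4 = 14*m^2 + 19*m + t^2 + t*(9*m + 2) - 3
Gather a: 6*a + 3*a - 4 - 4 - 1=9*a - 9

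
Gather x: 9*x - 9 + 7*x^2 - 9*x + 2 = 7*x^2 - 7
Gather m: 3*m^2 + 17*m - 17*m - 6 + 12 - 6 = 3*m^2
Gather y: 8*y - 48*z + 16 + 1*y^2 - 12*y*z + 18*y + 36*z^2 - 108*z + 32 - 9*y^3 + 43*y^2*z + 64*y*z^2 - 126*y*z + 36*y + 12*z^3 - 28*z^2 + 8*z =-9*y^3 + y^2*(43*z + 1) + y*(64*z^2 - 138*z + 62) + 12*z^3 + 8*z^2 - 148*z + 48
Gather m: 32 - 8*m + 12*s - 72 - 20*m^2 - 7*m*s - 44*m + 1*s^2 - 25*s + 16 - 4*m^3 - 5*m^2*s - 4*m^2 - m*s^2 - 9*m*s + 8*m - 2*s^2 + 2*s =-4*m^3 + m^2*(-5*s - 24) + m*(-s^2 - 16*s - 44) - s^2 - 11*s - 24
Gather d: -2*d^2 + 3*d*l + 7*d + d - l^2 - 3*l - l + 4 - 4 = -2*d^2 + d*(3*l + 8) - l^2 - 4*l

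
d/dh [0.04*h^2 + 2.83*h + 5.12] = 0.08*h + 2.83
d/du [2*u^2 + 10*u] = 4*u + 10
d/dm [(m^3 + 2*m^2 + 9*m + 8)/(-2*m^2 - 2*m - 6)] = (-m^4/2 - m^3 - m^2 + 2*m - 19/2)/(m^4 + 2*m^3 + 7*m^2 + 6*m + 9)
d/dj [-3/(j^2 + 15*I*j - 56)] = 3*(2*j + 15*I)/(j^2 + 15*I*j - 56)^2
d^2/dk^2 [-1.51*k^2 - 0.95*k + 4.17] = -3.02000000000000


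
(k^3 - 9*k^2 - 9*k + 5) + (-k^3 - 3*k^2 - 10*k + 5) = -12*k^2 - 19*k + 10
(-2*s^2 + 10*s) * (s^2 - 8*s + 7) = -2*s^4 + 26*s^3 - 94*s^2 + 70*s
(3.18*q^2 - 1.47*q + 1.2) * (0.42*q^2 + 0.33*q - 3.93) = 1.3356*q^4 + 0.432*q^3 - 12.4785*q^2 + 6.1731*q - 4.716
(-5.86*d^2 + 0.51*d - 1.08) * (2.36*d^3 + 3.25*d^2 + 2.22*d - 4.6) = -13.8296*d^5 - 17.8414*d^4 - 13.9005*d^3 + 24.5782*d^2 - 4.7436*d + 4.968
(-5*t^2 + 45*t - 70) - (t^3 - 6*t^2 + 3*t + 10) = -t^3 + t^2 + 42*t - 80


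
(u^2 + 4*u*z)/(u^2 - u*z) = (u + 4*z)/(u - z)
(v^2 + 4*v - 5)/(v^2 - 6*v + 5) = (v + 5)/(v - 5)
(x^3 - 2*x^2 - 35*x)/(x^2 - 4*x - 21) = x*(x + 5)/(x + 3)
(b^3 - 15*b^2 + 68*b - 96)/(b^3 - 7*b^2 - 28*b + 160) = (b - 3)/(b + 5)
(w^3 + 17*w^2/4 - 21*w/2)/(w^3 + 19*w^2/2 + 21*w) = (4*w - 7)/(2*(2*w + 7))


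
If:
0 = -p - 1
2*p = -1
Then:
No Solution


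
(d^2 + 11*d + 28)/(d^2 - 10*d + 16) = (d^2 + 11*d + 28)/(d^2 - 10*d + 16)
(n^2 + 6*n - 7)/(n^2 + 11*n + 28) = (n - 1)/(n + 4)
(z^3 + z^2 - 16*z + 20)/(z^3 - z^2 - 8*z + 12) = (z + 5)/(z + 3)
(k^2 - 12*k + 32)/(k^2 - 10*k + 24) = (k - 8)/(k - 6)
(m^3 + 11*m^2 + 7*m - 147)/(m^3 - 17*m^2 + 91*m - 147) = (m^2 + 14*m + 49)/(m^2 - 14*m + 49)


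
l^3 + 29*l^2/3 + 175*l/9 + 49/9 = (l + 1/3)*(l + 7/3)*(l + 7)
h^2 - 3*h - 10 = (h - 5)*(h + 2)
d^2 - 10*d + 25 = (d - 5)^2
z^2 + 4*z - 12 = (z - 2)*(z + 6)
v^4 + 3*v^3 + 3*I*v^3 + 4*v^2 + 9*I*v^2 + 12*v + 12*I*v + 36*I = (v + 3)*(v - 2*I)*(v + 2*I)*(v + 3*I)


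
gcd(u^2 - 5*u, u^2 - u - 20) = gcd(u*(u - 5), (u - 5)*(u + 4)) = u - 5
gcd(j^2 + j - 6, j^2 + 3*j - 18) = 1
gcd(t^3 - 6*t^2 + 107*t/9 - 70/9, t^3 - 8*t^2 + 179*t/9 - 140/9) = t^2 - 4*t + 35/9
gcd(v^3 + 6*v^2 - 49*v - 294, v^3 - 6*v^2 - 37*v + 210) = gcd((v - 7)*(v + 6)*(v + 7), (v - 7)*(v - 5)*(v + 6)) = v^2 - v - 42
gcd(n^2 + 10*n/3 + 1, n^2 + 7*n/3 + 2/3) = n + 1/3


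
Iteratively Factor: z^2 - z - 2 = (z + 1)*(z - 2)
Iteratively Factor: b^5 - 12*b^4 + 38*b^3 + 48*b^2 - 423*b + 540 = (b - 5)*(b^4 - 7*b^3 + 3*b^2 + 63*b - 108) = (b - 5)*(b - 3)*(b^3 - 4*b^2 - 9*b + 36) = (b - 5)*(b - 4)*(b - 3)*(b^2 - 9) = (b - 5)*(b - 4)*(b - 3)^2*(b + 3)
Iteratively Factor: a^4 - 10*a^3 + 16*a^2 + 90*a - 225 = (a - 3)*(a^3 - 7*a^2 - 5*a + 75) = (a - 5)*(a - 3)*(a^2 - 2*a - 15) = (a - 5)*(a - 3)*(a + 3)*(a - 5)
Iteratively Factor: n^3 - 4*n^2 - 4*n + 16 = (n - 4)*(n^2 - 4) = (n - 4)*(n - 2)*(n + 2)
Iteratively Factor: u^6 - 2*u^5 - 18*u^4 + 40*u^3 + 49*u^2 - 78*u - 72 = (u - 2)*(u^5 - 18*u^3 + 4*u^2 + 57*u + 36) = (u - 2)*(u + 4)*(u^4 - 4*u^3 - 2*u^2 + 12*u + 9) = (u - 3)*(u - 2)*(u + 4)*(u^3 - u^2 - 5*u - 3) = (u - 3)^2*(u - 2)*(u + 4)*(u^2 + 2*u + 1) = (u - 3)^2*(u - 2)*(u + 1)*(u + 4)*(u + 1)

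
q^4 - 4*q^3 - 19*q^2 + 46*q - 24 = (q - 6)*(q - 1)^2*(q + 4)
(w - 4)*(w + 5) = w^2 + w - 20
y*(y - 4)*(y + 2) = y^3 - 2*y^2 - 8*y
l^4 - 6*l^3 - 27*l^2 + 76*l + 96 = (l - 8)*(l - 3)*(l + 1)*(l + 4)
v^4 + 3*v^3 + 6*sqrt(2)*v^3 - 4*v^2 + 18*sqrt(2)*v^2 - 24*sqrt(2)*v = v*(v - 1)*(v + 4)*(v + 6*sqrt(2))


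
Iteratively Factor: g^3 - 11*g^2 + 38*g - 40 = (g - 4)*(g^2 - 7*g + 10) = (g - 4)*(g - 2)*(g - 5)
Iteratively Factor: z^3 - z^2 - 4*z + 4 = (z + 2)*(z^2 - 3*z + 2) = (z - 2)*(z + 2)*(z - 1)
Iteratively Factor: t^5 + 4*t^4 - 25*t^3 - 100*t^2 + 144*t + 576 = (t - 3)*(t^4 + 7*t^3 - 4*t^2 - 112*t - 192) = (t - 3)*(t + 3)*(t^3 + 4*t^2 - 16*t - 64) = (t - 3)*(t + 3)*(t + 4)*(t^2 - 16) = (t - 3)*(t + 3)*(t + 4)^2*(t - 4)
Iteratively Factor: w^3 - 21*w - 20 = (w + 4)*(w^2 - 4*w - 5) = (w + 1)*(w + 4)*(w - 5)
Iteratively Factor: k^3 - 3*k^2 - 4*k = (k + 1)*(k^2 - 4*k) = k*(k + 1)*(k - 4)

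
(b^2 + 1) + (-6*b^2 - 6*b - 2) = -5*b^2 - 6*b - 1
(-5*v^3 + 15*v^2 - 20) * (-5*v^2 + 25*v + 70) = 25*v^5 - 200*v^4 + 25*v^3 + 1150*v^2 - 500*v - 1400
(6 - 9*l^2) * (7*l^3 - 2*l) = -63*l^5 + 60*l^3 - 12*l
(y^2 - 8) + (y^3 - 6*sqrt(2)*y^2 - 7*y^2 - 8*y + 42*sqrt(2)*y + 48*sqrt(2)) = y^3 - 6*sqrt(2)*y^2 - 6*y^2 - 8*y + 42*sqrt(2)*y - 8 + 48*sqrt(2)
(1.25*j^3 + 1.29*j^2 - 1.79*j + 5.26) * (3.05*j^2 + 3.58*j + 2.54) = 3.8125*j^5 + 8.4095*j^4 + 2.3337*j^3 + 12.9114*j^2 + 14.2842*j + 13.3604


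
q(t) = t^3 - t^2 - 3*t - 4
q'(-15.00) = 702.00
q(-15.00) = -3559.00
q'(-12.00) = 453.00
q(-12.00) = -1840.00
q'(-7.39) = 175.62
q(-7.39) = -440.03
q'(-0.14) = -2.66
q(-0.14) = -3.60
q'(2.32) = 8.51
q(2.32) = -3.86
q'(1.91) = 4.12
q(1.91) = -6.41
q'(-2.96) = 29.20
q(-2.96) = -29.82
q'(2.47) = 10.36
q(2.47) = -2.44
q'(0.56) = -3.18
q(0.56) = -5.82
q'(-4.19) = 58.05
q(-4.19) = -82.55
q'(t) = 3*t^2 - 2*t - 3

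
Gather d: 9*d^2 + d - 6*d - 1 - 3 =9*d^2 - 5*d - 4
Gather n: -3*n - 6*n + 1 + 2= 3 - 9*n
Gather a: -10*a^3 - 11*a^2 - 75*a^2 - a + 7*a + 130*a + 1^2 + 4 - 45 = -10*a^3 - 86*a^2 + 136*a - 40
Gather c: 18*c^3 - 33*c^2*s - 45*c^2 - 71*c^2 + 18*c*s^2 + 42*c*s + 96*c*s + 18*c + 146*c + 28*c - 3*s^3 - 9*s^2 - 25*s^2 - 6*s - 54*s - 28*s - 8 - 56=18*c^3 + c^2*(-33*s - 116) + c*(18*s^2 + 138*s + 192) - 3*s^3 - 34*s^2 - 88*s - 64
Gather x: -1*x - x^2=-x^2 - x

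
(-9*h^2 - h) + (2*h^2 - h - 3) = -7*h^2 - 2*h - 3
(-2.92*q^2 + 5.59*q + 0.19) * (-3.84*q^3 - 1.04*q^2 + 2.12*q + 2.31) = 11.2128*q^5 - 18.4288*q^4 - 12.7336*q^3 + 4.908*q^2 + 13.3157*q + 0.4389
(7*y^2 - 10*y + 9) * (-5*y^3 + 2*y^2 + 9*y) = -35*y^5 + 64*y^4 - 2*y^3 - 72*y^2 + 81*y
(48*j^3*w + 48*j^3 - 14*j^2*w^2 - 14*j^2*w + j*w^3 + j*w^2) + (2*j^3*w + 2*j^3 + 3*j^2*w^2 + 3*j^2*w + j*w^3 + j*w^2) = 50*j^3*w + 50*j^3 - 11*j^2*w^2 - 11*j^2*w + 2*j*w^3 + 2*j*w^2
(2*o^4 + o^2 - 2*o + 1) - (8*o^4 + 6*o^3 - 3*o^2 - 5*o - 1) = -6*o^4 - 6*o^3 + 4*o^2 + 3*o + 2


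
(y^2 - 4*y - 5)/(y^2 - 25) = (y + 1)/(y + 5)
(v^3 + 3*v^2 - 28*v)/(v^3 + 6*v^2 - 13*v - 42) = v*(v - 4)/(v^2 - v - 6)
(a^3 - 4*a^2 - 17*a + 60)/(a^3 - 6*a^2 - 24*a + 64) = (a^2 - 8*a + 15)/(a^2 - 10*a + 16)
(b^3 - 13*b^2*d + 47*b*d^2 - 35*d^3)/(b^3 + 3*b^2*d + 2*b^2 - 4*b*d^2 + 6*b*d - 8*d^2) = (b^2 - 12*b*d + 35*d^2)/(b^2 + 4*b*d + 2*b + 8*d)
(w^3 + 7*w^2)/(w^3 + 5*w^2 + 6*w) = w*(w + 7)/(w^2 + 5*w + 6)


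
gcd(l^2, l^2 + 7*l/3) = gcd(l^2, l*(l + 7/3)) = l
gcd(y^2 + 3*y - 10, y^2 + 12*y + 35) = y + 5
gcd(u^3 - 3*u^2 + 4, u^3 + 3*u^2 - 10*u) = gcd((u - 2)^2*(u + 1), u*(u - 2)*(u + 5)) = u - 2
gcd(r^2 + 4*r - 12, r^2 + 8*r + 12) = r + 6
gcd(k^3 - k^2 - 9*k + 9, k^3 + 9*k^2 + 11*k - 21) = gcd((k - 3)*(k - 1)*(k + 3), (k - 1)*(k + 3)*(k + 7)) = k^2 + 2*k - 3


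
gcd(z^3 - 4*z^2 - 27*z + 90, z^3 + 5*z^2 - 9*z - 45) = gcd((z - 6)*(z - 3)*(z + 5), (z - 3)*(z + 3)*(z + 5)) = z^2 + 2*z - 15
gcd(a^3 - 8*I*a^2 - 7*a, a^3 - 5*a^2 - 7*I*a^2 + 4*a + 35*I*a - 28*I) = a - 7*I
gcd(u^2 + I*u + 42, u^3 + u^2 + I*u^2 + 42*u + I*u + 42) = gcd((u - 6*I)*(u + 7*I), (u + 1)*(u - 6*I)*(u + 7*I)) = u^2 + I*u + 42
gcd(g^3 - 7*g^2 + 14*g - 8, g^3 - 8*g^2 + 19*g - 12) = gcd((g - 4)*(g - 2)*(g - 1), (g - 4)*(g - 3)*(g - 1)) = g^2 - 5*g + 4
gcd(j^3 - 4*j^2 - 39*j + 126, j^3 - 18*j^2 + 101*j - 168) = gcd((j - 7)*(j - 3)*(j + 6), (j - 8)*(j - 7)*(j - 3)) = j^2 - 10*j + 21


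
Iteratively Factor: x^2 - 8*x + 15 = (x - 3)*(x - 5)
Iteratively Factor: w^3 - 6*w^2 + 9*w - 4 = (w - 1)*(w^2 - 5*w + 4) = (w - 4)*(w - 1)*(w - 1)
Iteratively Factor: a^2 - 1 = (a - 1)*(a + 1)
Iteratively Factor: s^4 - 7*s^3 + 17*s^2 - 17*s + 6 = (s - 1)*(s^3 - 6*s^2 + 11*s - 6) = (s - 1)^2*(s^2 - 5*s + 6) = (s - 2)*(s - 1)^2*(s - 3)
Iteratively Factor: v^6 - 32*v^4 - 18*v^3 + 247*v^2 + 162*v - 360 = (v + 4)*(v^5 - 4*v^4 - 16*v^3 + 46*v^2 + 63*v - 90) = (v - 5)*(v + 4)*(v^4 + v^3 - 11*v^2 - 9*v + 18) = (v - 5)*(v - 3)*(v + 4)*(v^3 + 4*v^2 + v - 6) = (v - 5)*(v - 3)*(v + 3)*(v + 4)*(v^2 + v - 2) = (v - 5)*(v - 3)*(v - 1)*(v + 3)*(v + 4)*(v + 2)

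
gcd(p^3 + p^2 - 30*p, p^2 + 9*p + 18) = p + 6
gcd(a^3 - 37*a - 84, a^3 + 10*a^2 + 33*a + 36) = a^2 + 7*a + 12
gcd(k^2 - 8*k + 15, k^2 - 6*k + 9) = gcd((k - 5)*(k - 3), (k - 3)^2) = k - 3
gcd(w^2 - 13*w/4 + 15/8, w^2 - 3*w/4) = w - 3/4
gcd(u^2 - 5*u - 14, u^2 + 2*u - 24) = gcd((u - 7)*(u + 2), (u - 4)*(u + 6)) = 1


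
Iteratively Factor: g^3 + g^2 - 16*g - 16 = (g - 4)*(g^2 + 5*g + 4) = (g - 4)*(g + 4)*(g + 1)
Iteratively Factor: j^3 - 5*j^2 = (j - 5)*(j^2) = j*(j - 5)*(j)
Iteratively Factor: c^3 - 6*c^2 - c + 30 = (c - 3)*(c^2 - 3*c - 10) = (c - 5)*(c - 3)*(c + 2)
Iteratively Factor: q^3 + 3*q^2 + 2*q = (q + 1)*(q^2 + 2*q) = q*(q + 1)*(q + 2)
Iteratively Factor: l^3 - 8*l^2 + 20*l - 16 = (l - 4)*(l^2 - 4*l + 4) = (l - 4)*(l - 2)*(l - 2)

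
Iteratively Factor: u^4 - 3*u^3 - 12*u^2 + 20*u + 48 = (u + 2)*(u^3 - 5*u^2 - 2*u + 24) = (u - 4)*(u + 2)*(u^2 - u - 6) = (u - 4)*(u + 2)^2*(u - 3)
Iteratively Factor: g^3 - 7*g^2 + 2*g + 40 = (g - 4)*(g^2 - 3*g - 10) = (g - 5)*(g - 4)*(g + 2)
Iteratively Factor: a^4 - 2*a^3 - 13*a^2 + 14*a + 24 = (a + 3)*(a^3 - 5*a^2 + 2*a + 8) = (a - 4)*(a + 3)*(a^2 - a - 2) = (a - 4)*(a + 1)*(a + 3)*(a - 2)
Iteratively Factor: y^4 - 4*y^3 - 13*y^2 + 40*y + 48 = (y + 1)*(y^3 - 5*y^2 - 8*y + 48) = (y - 4)*(y + 1)*(y^2 - y - 12) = (y - 4)*(y + 1)*(y + 3)*(y - 4)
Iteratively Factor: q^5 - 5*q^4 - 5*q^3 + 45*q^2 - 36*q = (q)*(q^4 - 5*q^3 - 5*q^2 + 45*q - 36) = q*(q - 3)*(q^3 - 2*q^2 - 11*q + 12) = q*(q - 3)*(q + 3)*(q^2 - 5*q + 4) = q*(q - 4)*(q - 3)*(q + 3)*(q - 1)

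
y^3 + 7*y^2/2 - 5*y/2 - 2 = (y - 1)*(y + 1/2)*(y + 4)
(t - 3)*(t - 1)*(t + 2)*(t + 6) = t^4 + 4*t^3 - 17*t^2 - 24*t + 36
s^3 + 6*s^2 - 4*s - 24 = (s - 2)*(s + 2)*(s + 6)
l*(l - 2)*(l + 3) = l^3 + l^2 - 6*l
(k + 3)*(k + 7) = k^2 + 10*k + 21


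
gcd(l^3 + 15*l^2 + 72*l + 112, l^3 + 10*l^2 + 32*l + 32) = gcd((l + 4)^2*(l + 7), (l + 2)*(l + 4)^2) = l^2 + 8*l + 16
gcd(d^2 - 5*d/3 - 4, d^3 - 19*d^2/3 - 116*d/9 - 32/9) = d + 4/3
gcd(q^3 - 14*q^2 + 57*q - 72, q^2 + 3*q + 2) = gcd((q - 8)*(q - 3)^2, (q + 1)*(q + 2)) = 1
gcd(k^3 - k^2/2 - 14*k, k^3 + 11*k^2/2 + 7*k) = k^2 + 7*k/2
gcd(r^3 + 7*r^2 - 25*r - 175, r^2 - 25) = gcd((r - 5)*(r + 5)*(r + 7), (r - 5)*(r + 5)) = r^2 - 25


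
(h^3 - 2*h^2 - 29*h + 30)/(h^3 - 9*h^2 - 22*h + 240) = (h - 1)/(h - 8)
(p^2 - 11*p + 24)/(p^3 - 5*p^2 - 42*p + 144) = 1/(p + 6)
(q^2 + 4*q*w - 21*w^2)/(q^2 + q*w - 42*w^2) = (q - 3*w)/(q - 6*w)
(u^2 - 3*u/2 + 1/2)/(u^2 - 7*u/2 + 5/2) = (2*u - 1)/(2*u - 5)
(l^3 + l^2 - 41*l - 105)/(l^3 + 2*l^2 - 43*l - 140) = (l + 3)/(l + 4)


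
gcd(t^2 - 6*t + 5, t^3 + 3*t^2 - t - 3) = t - 1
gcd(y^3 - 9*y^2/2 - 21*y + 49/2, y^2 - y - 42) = y - 7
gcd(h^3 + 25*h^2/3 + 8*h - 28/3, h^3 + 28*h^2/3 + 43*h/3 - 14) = h^2 + 19*h/3 - 14/3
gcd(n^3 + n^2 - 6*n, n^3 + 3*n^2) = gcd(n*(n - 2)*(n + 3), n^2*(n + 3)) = n^2 + 3*n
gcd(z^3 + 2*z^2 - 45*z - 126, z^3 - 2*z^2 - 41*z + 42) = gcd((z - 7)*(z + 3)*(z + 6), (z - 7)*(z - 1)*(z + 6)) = z^2 - z - 42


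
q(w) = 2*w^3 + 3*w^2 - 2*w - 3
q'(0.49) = 2.38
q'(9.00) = 538.00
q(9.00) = 1680.00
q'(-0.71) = -3.24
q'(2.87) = 64.64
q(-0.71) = -0.78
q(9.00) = 1680.00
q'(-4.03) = 71.27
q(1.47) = 6.90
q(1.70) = 12.10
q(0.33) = -3.26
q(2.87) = 63.25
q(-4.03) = -77.12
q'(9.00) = 538.00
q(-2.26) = -6.24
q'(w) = 6*w^2 + 6*w - 2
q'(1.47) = 19.79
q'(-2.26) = 15.09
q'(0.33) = 0.63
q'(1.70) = 25.54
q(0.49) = -3.02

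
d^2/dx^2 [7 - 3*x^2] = -6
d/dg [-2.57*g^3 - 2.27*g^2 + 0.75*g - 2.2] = -7.71*g^2 - 4.54*g + 0.75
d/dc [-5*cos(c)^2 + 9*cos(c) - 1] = (10*cos(c) - 9)*sin(c)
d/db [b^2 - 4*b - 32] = 2*b - 4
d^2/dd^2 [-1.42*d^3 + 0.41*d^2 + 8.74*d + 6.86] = 0.82 - 8.52*d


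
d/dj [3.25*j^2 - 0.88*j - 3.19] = 6.5*j - 0.88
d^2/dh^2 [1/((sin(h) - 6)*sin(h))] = 2*(-2*sin(h) + 9 - 15/sin(h) - 18/sin(h)^2 + 36/sin(h)^3)/(sin(h) - 6)^3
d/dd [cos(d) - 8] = -sin(d)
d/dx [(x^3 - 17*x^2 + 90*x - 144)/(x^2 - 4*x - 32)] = (x^2 + 8*x - 54)/(x^2 + 8*x + 16)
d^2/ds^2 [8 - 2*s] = 0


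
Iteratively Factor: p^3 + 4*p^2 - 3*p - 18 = (p + 3)*(p^2 + p - 6) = (p - 2)*(p + 3)*(p + 3)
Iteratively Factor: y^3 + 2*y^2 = (y)*(y^2 + 2*y) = y*(y + 2)*(y)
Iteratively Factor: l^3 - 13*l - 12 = (l - 4)*(l^2 + 4*l + 3) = (l - 4)*(l + 3)*(l + 1)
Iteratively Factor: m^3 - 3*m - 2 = (m + 1)*(m^2 - m - 2) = (m + 1)^2*(m - 2)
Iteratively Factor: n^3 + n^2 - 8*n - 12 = (n + 2)*(n^2 - n - 6) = (n - 3)*(n + 2)*(n + 2)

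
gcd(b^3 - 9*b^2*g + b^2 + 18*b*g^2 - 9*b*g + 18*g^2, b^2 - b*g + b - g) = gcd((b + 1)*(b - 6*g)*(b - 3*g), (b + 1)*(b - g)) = b + 1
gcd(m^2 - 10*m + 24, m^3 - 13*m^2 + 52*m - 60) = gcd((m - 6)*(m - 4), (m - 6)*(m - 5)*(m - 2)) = m - 6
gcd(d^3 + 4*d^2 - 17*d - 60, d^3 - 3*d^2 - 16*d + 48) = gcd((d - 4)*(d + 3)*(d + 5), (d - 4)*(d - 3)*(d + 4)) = d - 4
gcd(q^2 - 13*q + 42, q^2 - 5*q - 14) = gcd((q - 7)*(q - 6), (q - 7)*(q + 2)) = q - 7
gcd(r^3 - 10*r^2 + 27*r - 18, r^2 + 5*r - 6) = r - 1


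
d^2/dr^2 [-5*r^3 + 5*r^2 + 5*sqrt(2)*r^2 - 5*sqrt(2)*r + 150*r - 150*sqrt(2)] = -30*r + 10 + 10*sqrt(2)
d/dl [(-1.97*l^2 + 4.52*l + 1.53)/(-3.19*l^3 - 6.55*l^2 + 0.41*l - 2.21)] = (-6.2843*l^4 + 28.8376*l^3 + 43.4404*l^2 + 28.7504*l - 10.6165)/(10.1761*l^6 + 41.789*l^5 + 40.2867*l^4 + 8.7288*l^3 + 29.1191*l^2 - 1.8122*l + 4.8841)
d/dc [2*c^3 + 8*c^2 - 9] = 2*c*(3*c + 8)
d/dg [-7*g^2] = -14*g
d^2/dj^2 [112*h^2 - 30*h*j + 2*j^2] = 4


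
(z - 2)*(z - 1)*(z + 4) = z^3 + z^2 - 10*z + 8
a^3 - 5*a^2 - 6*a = a*(a - 6)*(a + 1)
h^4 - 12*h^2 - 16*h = h*(h - 4)*(h + 2)^2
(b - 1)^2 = b^2 - 2*b + 1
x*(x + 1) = x^2 + x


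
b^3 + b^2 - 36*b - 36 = (b - 6)*(b + 1)*(b + 6)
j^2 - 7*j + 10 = (j - 5)*(j - 2)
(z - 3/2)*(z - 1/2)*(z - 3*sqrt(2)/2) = z^3 - 3*sqrt(2)*z^2/2 - 2*z^2 + 3*z/4 + 3*sqrt(2)*z - 9*sqrt(2)/8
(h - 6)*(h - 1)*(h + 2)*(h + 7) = h^4 + 2*h^3 - 43*h^2 - 44*h + 84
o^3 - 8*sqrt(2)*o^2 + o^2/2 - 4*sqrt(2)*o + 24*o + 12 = (o + 1/2)*(o - 6*sqrt(2))*(o - 2*sqrt(2))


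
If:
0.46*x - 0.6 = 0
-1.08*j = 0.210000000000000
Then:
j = -0.19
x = 1.30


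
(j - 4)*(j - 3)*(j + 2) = j^3 - 5*j^2 - 2*j + 24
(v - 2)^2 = v^2 - 4*v + 4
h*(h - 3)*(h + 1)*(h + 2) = h^4 - 7*h^2 - 6*h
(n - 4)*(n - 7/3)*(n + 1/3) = n^3 - 6*n^2 + 65*n/9 + 28/9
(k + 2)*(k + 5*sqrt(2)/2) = k^2 + 2*k + 5*sqrt(2)*k/2 + 5*sqrt(2)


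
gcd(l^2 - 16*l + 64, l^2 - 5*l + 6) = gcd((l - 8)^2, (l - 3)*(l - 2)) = 1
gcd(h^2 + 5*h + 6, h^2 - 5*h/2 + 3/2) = 1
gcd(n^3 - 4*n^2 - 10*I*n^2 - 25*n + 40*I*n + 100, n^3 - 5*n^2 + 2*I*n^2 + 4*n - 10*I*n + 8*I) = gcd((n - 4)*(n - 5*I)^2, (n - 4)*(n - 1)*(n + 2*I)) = n - 4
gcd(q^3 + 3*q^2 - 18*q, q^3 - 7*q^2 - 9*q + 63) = q - 3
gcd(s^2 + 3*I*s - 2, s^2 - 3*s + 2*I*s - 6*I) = s + 2*I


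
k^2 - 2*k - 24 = (k - 6)*(k + 4)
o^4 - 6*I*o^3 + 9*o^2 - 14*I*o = o*(o - 7*I)*(o - I)*(o + 2*I)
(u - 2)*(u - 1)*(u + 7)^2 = u^4 + 11*u^3 + 9*u^2 - 119*u + 98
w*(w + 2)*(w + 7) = w^3 + 9*w^2 + 14*w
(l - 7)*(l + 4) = l^2 - 3*l - 28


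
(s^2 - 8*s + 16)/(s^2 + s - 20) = (s - 4)/(s + 5)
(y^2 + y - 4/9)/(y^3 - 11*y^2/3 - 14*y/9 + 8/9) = (3*y + 4)/(3*y^2 - 10*y - 8)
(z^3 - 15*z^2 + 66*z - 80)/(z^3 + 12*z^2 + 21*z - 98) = (z^2 - 13*z + 40)/(z^2 + 14*z + 49)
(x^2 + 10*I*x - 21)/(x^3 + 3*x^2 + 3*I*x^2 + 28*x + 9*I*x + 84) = (x + 3*I)/(x^2 + x*(3 - 4*I) - 12*I)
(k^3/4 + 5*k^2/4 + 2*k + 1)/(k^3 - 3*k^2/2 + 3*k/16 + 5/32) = 8*(k^3 + 5*k^2 + 8*k + 4)/(32*k^3 - 48*k^2 + 6*k + 5)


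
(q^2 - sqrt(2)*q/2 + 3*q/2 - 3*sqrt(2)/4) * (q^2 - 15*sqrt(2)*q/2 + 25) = q^4 - 8*sqrt(2)*q^3 + 3*q^3/2 - 12*sqrt(2)*q^2 + 65*q^2/2 - 25*sqrt(2)*q/2 + 195*q/4 - 75*sqrt(2)/4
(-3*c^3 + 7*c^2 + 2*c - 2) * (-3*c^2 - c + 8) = 9*c^5 - 18*c^4 - 37*c^3 + 60*c^2 + 18*c - 16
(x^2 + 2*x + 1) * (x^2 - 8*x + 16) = x^4 - 6*x^3 + x^2 + 24*x + 16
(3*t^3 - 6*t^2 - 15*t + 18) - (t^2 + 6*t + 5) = 3*t^3 - 7*t^2 - 21*t + 13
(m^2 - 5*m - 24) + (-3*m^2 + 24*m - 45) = -2*m^2 + 19*m - 69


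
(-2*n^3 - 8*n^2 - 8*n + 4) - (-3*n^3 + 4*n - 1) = n^3 - 8*n^2 - 12*n + 5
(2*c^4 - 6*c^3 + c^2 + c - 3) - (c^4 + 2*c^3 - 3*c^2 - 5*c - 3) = c^4 - 8*c^3 + 4*c^2 + 6*c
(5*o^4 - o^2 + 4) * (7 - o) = -5*o^5 + 35*o^4 + o^3 - 7*o^2 - 4*o + 28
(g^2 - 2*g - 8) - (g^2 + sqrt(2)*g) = -2*g - sqrt(2)*g - 8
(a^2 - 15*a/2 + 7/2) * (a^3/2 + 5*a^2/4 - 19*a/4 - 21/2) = a^5/2 - 5*a^4/2 - 99*a^3/8 + 59*a^2/2 + 497*a/8 - 147/4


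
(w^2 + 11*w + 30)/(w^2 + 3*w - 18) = (w + 5)/(w - 3)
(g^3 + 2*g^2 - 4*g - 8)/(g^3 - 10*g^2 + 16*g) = (g^2 + 4*g + 4)/(g*(g - 8))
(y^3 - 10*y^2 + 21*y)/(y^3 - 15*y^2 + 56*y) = (y - 3)/(y - 8)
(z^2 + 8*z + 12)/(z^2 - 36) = (z + 2)/(z - 6)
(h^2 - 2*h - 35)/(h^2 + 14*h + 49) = (h^2 - 2*h - 35)/(h^2 + 14*h + 49)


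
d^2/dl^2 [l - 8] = 0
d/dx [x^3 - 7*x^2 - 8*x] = 3*x^2 - 14*x - 8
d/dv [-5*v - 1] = -5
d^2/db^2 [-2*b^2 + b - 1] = -4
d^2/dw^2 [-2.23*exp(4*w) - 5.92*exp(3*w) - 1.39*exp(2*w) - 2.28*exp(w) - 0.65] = (-35.68*exp(3*w) - 53.28*exp(2*w) - 5.56*exp(w) - 2.28)*exp(w)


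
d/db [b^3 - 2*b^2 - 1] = b*(3*b - 4)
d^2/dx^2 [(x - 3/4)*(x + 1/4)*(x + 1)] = 6*x + 1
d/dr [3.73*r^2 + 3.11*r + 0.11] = 7.46*r + 3.11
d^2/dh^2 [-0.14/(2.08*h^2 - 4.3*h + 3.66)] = (1.211392*h^2 - 2.50432*h - 0.14*(4.16*h - 4.3)*(8.32*h - 8.6) + 2.131584)/(2.08*h^2 - 4.3*h + 3.66)^3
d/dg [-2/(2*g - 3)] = 4/(2*g - 3)^2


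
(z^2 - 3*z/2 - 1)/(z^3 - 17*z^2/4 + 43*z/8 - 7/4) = 4*(2*z + 1)/(8*z^2 - 18*z + 7)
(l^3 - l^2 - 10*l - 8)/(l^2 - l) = (l^3 - l^2 - 10*l - 8)/(l*(l - 1))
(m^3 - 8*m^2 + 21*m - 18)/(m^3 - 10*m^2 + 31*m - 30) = (m - 3)/(m - 5)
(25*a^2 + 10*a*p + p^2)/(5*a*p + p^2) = (5*a + p)/p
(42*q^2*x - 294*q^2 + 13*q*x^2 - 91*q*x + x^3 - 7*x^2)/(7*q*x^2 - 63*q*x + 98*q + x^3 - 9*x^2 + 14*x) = (6*q + x)/(x - 2)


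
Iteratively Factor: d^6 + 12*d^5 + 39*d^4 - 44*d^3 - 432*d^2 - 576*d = (d + 3)*(d^5 + 9*d^4 + 12*d^3 - 80*d^2 - 192*d) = d*(d + 3)*(d^4 + 9*d^3 + 12*d^2 - 80*d - 192) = d*(d + 3)*(d + 4)*(d^3 + 5*d^2 - 8*d - 48) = d*(d + 3)*(d + 4)^2*(d^2 + d - 12) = d*(d - 3)*(d + 3)*(d + 4)^2*(d + 4)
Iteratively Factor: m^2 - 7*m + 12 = (m - 3)*(m - 4)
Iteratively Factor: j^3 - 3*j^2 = (j - 3)*(j^2) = j*(j - 3)*(j)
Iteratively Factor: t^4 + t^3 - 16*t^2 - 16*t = (t + 4)*(t^3 - 3*t^2 - 4*t) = (t + 1)*(t + 4)*(t^2 - 4*t) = (t - 4)*(t + 1)*(t + 4)*(t)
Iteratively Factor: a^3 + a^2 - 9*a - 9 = (a - 3)*(a^2 + 4*a + 3) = (a - 3)*(a + 1)*(a + 3)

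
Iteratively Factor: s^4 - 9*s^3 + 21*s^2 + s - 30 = (s - 3)*(s^3 - 6*s^2 + 3*s + 10) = (s - 3)*(s - 2)*(s^2 - 4*s - 5) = (s - 3)*(s - 2)*(s + 1)*(s - 5)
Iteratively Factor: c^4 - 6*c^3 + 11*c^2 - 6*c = (c - 3)*(c^3 - 3*c^2 + 2*c) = (c - 3)*(c - 2)*(c^2 - c) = (c - 3)*(c - 2)*(c - 1)*(c)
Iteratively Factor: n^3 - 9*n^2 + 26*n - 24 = (n - 4)*(n^2 - 5*n + 6) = (n - 4)*(n - 2)*(n - 3)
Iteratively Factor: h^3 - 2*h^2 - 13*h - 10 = (h - 5)*(h^2 + 3*h + 2) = (h - 5)*(h + 1)*(h + 2)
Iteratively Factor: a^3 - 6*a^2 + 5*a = (a - 1)*(a^2 - 5*a) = a*(a - 1)*(a - 5)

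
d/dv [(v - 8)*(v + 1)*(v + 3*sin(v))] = (v - 8)*(v + 1)*(3*cos(v) + 1) + (v - 8)*(v + 3*sin(v)) + (v + 1)*(v + 3*sin(v))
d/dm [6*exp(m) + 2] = 6*exp(m)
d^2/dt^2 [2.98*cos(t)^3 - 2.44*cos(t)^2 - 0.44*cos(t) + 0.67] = -1.795*cos(t) + 4.88*cos(2*t) - 6.705*cos(3*t)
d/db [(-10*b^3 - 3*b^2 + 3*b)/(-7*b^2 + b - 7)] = (70*b^4 - 20*b^3 + 228*b^2 + 42*b - 21)/(49*b^4 - 14*b^3 + 99*b^2 - 14*b + 49)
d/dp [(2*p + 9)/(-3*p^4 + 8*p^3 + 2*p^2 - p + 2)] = (-6*p^4 + 16*p^3 + 4*p^2 - 2*p + (2*p + 9)*(12*p^3 - 24*p^2 - 4*p + 1) + 4)/(-3*p^4 + 8*p^3 + 2*p^2 - p + 2)^2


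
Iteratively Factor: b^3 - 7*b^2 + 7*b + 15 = (b + 1)*(b^2 - 8*b + 15) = (b - 3)*(b + 1)*(b - 5)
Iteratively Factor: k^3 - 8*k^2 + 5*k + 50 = (k - 5)*(k^2 - 3*k - 10) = (k - 5)^2*(k + 2)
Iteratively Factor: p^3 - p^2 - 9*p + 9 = (p - 1)*(p^2 - 9) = (p - 3)*(p - 1)*(p + 3)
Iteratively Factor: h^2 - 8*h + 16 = (h - 4)*(h - 4)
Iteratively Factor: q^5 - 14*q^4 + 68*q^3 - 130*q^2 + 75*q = (q - 3)*(q^4 - 11*q^3 + 35*q^2 - 25*q) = q*(q - 3)*(q^3 - 11*q^2 + 35*q - 25) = q*(q - 3)*(q - 1)*(q^2 - 10*q + 25) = q*(q - 5)*(q - 3)*(q - 1)*(q - 5)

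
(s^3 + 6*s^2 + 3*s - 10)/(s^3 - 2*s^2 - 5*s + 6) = (s + 5)/(s - 3)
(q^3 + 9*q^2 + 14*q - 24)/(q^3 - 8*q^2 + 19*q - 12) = (q^2 + 10*q + 24)/(q^2 - 7*q + 12)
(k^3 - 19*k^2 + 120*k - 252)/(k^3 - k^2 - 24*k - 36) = (k^2 - 13*k + 42)/(k^2 + 5*k + 6)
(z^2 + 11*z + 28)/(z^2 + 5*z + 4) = (z + 7)/(z + 1)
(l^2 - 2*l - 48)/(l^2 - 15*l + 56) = (l + 6)/(l - 7)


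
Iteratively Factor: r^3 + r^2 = (r + 1)*(r^2) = r*(r + 1)*(r)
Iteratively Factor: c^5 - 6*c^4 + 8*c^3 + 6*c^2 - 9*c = (c - 3)*(c^4 - 3*c^3 - c^2 + 3*c) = (c - 3)*(c - 1)*(c^3 - 2*c^2 - 3*c) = (c - 3)^2*(c - 1)*(c^2 + c) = c*(c - 3)^2*(c - 1)*(c + 1)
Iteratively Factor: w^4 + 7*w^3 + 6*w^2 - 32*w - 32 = (w + 1)*(w^3 + 6*w^2 - 32) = (w - 2)*(w + 1)*(w^2 + 8*w + 16) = (w - 2)*(w + 1)*(w + 4)*(w + 4)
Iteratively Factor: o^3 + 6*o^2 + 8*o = (o + 2)*(o^2 + 4*o) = o*(o + 2)*(o + 4)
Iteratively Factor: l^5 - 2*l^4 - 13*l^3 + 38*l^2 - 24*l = (l + 4)*(l^4 - 6*l^3 + 11*l^2 - 6*l) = l*(l + 4)*(l^3 - 6*l^2 + 11*l - 6) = l*(l - 2)*(l + 4)*(l^2 - 4*l + 3) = l*(l - 3)*(l - 2)*(l + 4)*(l - 1)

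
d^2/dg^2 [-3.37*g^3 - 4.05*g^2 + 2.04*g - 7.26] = -20.22*g - 8.1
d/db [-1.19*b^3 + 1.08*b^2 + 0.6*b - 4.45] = -3.57*b^2 + 2.16*b + 0.6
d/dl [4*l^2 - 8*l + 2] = 8*l - 8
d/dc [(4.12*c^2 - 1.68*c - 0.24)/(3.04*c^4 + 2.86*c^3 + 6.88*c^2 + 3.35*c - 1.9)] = (-25.0496*c^5 + 3.5384*c^4 + 12.528*c^3 + 27.4196*c^2 - 12.3536*c + 3.996)/(9.2416*c^8 + 17.3888*c^7 + 50.01*c^6 + 59.7216*c^5 + 54.9444*c^4 + 35.228*c^3 - 14.9215*c^2 - 12.73*c + 3.61)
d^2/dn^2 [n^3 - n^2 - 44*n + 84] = 6*n - 2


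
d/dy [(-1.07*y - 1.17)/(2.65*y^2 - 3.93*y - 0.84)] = (2.8355*y^2 + 6.201*y - 3.6993)/(7.0225*y^4 - 20.829*y^3 + 10.9929*y^2 + 6.6024*y + 0.7056)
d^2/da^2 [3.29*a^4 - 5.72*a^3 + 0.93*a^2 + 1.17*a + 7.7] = 39.48*a^2 - 34.32*a + 1.86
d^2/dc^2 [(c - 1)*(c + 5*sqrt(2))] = 2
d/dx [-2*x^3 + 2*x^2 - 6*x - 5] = -6*x^2 + 4*x - 6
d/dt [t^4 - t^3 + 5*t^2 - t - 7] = 4*t^3 - 3*t^2 + 10*t - 1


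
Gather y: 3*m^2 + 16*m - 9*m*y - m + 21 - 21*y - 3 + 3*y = 3*m^2 + 15*m + y*(-9*m - 18) + 18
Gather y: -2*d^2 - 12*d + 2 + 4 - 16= -2*d^2 - 12*d - 10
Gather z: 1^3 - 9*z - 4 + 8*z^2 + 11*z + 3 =8*z^2 + 2*z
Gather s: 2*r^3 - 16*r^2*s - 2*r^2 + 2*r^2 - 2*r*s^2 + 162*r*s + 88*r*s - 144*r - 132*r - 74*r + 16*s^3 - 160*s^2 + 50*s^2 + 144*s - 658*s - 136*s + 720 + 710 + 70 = 2*r^3 - 350*r + 16*s^3 + s^2*(-2*r - 110) + s*(-16*r^2 + 250*r - 650) + 1500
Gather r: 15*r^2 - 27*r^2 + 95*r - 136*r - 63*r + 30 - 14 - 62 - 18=-12*r^2 - 104*r - 64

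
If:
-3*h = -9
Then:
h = 3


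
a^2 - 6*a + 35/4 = (a - 7/2)*(a - 5/2)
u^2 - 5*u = u*(u - 5)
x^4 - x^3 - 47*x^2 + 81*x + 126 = (x - 6)*(x - 3)*(x + 1)*(x + 7)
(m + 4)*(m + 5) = m^2 + 9*m + 20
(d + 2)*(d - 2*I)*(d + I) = d^3 + 2*d^2 - I*d^2 + 2*d - 2*I*d + 4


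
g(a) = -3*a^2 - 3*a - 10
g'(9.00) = -57.00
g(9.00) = -280.00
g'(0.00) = -3.00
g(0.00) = -10.00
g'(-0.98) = 2.88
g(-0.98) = -9.94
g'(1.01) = -9.06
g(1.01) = -16.09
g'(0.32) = -4.92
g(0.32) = -11.27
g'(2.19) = -16.14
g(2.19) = -30.96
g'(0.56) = -6.36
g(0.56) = -12.62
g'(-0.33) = -1.02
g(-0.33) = -9.34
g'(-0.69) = 1.14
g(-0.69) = -9.36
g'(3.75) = -25.50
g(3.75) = -63.44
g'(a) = -6*a - 3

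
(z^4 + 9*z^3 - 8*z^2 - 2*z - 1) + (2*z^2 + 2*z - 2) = z^4 + 9*z^3 - 6*z^2 - 3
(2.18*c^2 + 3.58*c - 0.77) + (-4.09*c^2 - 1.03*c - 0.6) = -1.91*c^2 + 2.55*c - 1.37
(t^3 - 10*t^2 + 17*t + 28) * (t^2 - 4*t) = t^5 - 14*t^4 + 57*t^3 - 40*t^2 - 112*t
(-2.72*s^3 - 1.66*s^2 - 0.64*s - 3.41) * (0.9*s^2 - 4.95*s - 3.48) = -2.448*s^5 + 11.97*s^4 + 17.1066*s^3 + 5.8758*s^2 + 19.1067*s + 11.8668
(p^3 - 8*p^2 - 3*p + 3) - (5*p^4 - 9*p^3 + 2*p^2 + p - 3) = -5*p^4 + 10*p^3 - 10*p^2 - 4*p + 6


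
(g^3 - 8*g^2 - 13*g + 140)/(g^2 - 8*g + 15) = (g^2 - 3*g - 28)/(g - 3)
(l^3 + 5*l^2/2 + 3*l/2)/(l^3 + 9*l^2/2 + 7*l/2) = (2*l + 3)/(2*l + 7)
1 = 1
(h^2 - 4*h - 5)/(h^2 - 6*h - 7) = (h - 5)/(h - 7)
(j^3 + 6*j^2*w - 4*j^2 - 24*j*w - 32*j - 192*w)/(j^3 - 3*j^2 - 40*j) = (j^2 + 6*j*w + 4*j + 24*w)/(j*(j + 5))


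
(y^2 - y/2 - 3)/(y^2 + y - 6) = (y + 3/2)/(y + 3)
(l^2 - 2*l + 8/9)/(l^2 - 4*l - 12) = (-l^2 + 2*l - 8/9)/(-l^2 + 4*l + 12)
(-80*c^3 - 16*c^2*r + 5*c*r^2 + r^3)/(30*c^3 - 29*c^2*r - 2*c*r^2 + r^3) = (-16*c^2 + r^2)/(6*c^2 - 7*c*r + r^2)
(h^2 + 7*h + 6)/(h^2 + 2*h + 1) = (h + 6)/(h + 1)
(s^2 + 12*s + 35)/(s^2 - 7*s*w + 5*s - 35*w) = (s + 7)/(s - 7*w)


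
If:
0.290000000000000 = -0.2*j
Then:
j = -1.45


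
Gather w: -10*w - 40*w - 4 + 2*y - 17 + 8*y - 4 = -50*w + 10*y - 25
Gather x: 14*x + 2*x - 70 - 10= 16*x - 80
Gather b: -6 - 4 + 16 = 6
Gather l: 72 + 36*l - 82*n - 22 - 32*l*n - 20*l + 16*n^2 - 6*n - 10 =l*(16 - 32*n) + 16*n^2 - 88*n + 40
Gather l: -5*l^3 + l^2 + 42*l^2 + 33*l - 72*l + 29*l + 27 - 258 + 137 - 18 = -5*l^3 + 43*l^2 - 10*l - 112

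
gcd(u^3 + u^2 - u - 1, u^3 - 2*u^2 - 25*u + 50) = 1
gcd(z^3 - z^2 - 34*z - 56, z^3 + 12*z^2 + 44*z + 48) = z^2 + 6*z + 8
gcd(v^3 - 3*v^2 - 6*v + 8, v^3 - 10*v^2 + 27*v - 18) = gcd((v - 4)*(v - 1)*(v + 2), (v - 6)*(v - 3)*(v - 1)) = v - 1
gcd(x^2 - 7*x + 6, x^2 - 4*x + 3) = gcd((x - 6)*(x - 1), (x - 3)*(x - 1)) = x - 1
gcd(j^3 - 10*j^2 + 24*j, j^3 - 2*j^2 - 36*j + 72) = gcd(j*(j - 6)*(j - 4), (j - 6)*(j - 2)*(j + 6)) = j - 6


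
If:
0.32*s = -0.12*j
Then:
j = -2.66666666666667*s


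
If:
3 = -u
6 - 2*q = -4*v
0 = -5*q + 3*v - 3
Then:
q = -15/7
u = -3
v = -18/7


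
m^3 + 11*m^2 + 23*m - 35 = (m - 1)*(m + 5)*(m + 7)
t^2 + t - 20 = (t - 4)*(t + 5)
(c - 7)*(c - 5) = c^2 - 12*c + 35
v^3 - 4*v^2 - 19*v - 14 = (v - 7)*(v + 1)*(v + 2)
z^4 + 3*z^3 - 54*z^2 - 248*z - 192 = (z - 8)*(z + 1)*(z + 4)*(z + 6)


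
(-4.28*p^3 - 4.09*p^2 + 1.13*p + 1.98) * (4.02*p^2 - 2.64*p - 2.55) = -17.2056*p^5 - 5.1426*p^4 + 26.2542*p^3 + 15.4059*p^2 - 8.1087*p - 5.049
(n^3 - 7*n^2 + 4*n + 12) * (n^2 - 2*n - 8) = n^5 - 9*n^4 + 10*n^3 + 60*n^2 - 56*n - 96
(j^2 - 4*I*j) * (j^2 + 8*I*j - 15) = j^4 + 4*I*j^3 + 17*j^2 + 60*I*j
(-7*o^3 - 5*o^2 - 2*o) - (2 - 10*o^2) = -7*o^3 + 5*o^2 - 2*o - 2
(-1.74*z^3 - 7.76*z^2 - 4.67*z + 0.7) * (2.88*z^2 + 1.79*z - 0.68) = -5.0112*z^5 - 25.4634*z^4 - 26.1568*z^3 - 1.0665*z^2 + 4.4286*z - 0.476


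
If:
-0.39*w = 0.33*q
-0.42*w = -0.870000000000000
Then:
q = -2.45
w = 2.07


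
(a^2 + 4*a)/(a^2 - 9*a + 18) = a*(a + 4)/(a^2 - 9*a + 18)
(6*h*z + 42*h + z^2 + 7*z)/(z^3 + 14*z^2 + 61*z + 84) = (6*h + z)/(z^2 + 7*z + 12)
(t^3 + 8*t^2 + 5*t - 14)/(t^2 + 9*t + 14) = t - 1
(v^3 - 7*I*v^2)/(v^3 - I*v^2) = (v - 7*I)/(v - I)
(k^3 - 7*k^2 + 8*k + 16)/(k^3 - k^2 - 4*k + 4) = (k^3 - 7*k^2 + 8*k + 16)/(k^3 - k^2 - 4*k + 4)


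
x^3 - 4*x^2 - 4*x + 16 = (x - 4)*(x - 2)*(x + 2)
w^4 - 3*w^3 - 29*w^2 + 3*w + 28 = (w - 7)*(w - 1)*(w + 1)*(w + 4)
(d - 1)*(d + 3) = d^2 + 2*d - 3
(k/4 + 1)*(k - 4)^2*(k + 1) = k^4/4 - 3*k^3/4 - 5*k^2 + 12*k + 16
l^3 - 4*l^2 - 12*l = l*(l - 6)*(l + 2)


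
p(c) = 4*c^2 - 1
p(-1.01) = 3.08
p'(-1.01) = -8.08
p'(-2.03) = -16.24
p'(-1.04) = -8.32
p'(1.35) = 10.80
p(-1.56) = 8.73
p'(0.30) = 2.40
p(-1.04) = 3.33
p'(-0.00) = 0.00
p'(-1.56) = -12.48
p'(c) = 8*c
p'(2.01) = 16.08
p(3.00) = 35.00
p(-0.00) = -1.00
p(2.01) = 15.16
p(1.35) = 6.29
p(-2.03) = 15.48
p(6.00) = 143.00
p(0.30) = -0.64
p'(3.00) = 24.00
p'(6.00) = 48.00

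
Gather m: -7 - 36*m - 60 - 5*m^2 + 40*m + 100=-5*m^2 + 4*m + 33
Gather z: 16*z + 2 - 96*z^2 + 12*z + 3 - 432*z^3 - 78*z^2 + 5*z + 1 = -432*z^3 - 174*z^2 + 33*z + 6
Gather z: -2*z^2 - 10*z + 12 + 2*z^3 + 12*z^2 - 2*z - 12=2*z^3 + 10*z^2 - 12*z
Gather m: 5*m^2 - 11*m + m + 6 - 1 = 5*m^2 - 10*m + 5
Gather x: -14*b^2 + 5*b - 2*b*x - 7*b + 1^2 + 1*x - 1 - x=-14*b^2 - 2*b*x - 2*b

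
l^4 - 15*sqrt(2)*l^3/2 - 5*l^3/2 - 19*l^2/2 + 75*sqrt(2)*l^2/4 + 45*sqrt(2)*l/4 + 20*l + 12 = (l - 3)*(l - 8*sqrt(2))*(sqrt(2)*l/2 + 1/2)*(sqrt(2)*l + sqrt(2)/2)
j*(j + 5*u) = j^2 + 5*j*u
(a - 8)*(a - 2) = a^2 - 10*a + 16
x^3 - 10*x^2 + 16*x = x*(x - 8)*(x - 2)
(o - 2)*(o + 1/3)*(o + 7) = o^3 + 16*o^2/3 - 37*o/3 - 14/3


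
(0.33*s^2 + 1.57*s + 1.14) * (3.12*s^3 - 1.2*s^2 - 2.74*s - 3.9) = 1.0296*s^5 + 4.5024*s^4 + 0.7686*s^3 - 6.9568*s^2 - 9.2466*s - 4.446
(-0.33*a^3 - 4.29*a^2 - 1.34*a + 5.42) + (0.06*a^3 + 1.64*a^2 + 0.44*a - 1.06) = -0.27*a^3 - 2.65*a^2 - 0.9*a + 4.36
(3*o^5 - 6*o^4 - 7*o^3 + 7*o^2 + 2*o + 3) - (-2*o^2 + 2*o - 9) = 3*o^5 - 6*o^4 - 7*o^3 + 9*o^2 + 12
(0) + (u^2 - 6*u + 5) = u^2 - 6*u + 5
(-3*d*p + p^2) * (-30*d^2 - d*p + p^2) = 90*d^3*p - 27*d^2*p^2 - 4*d*p^3 + p^4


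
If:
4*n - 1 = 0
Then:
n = 1/4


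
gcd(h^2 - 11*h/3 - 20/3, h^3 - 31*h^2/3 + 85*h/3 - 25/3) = h - 5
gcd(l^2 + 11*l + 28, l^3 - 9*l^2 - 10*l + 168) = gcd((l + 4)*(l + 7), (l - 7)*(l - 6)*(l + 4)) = l + 4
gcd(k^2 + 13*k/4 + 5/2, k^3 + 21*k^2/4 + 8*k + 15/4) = k + 5/4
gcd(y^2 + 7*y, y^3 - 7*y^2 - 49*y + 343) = y + 7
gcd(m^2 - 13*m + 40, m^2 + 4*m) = 1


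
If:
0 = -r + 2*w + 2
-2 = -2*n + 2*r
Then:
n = 2*w + 3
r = 2*w + 2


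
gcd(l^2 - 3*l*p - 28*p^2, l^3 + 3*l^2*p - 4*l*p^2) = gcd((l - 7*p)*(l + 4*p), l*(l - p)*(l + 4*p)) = l + 4*p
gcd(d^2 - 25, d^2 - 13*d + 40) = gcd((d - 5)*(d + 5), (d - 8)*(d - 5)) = d - 5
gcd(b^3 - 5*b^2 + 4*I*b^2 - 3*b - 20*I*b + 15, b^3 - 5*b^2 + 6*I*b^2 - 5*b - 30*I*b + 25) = b^2 + b*(-5 + I) - 5*I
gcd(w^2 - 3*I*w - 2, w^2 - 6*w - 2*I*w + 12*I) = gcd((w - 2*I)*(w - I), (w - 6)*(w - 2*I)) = w - 2*I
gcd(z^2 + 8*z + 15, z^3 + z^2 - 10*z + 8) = 1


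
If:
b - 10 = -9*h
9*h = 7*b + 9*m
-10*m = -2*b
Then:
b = 50/49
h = 440/441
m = 10/49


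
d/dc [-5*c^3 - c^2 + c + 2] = -15*c^2 - 2*c + 1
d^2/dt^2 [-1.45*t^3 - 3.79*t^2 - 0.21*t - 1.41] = -8.7*t - 7.58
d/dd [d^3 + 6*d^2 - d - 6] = 3*d^2 + 12*d - 1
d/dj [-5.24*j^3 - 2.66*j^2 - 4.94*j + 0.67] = -15.72*j^2 - 5.32*j - 4.94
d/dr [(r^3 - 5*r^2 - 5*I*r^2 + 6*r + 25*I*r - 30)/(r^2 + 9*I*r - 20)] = (r^4 + 18*I*r^3 + r^2*(-21 - 70*I) + r*(260 + 200*I) - 120 - 230*I)/(r^4 + 18*I*r^3 - 121*r^2 - 360*I*r + 400)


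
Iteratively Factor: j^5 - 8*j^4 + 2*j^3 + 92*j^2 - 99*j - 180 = (j + 1)*(j^4 - 9*j^3 + 11*j^2 + 81*j - 180) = (j + 1)*(j + 3)*(j^3 - 12*j^2 + 47*j - 60) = (j - 3)*(j + 1)*(j + 3)*(j^2 - 9*j + 20) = (j - 4)*(j - 3)*(j + 1)*(j + 3)*(j - 5)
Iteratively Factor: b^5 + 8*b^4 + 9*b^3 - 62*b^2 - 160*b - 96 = (b + 4)*(b^4 + 4*b^3 - 7*b^2 - 34*b - 24) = (b + 4)^2*(b^3 - 7*b - 6) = (b + 2)*(b + 4)^2*(b^2 - 2*b - 3) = (b - 3)*(b + 2)*(b + 4)^2*(b + 1)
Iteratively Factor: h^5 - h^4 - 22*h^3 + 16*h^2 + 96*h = (h - 3)*(h^4 + 2*h^3 - 16*h^2 - 32*h) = (h - 3)*(h + 4)*(h^3 - 2*h^2 - 8*h) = h*(h - 3)*(h + 4)*(h^2 - 2*h - 8) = h*(h - 4)*(h - 3)*(h + 4)*(h + 2)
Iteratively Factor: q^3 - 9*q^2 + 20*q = (q - 5)*(q^2 - 4*q) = q*(q - 5)*(q - 4)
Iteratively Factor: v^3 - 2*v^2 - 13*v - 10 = (v - 5)*(v^2 + 3*v + 2) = (v - 5)*(v + 2)*(v + 1)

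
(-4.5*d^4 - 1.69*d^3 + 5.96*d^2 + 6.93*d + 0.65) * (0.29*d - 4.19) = -1.305*d^5 + 18.3649*d^4 + 8.8095*d^3 - 22.9627*d^2 - 28.8482*d - 2.7235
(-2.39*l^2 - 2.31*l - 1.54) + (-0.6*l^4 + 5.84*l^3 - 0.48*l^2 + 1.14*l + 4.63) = -0.6*l^4 + 5.84*l^3 - 2.87*l^2 - 1.17*l + 3.09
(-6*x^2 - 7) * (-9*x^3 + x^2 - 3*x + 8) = 54*x^5 - 6*x^4 + 81*x^3 - 55*x^2 + 21*x - 56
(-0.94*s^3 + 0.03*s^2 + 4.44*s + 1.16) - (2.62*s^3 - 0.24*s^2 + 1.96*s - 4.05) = -3.56*s^3 + 0.27*s^2 + 2.48*s + 5.21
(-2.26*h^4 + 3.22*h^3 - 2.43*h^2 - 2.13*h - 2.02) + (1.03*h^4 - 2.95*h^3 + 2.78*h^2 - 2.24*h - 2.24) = -1.23*h^4 + 0.27*h^3 + 0.35*h^2 - 4.37*h - 4.26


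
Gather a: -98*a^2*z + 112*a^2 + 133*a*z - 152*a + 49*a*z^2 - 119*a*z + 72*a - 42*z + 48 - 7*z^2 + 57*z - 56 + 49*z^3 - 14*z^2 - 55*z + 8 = a^2*(112 - 98*z) + a*(49*z^2 + 14*z - 80) + 49*z^3 - 21*z^2 - 40*z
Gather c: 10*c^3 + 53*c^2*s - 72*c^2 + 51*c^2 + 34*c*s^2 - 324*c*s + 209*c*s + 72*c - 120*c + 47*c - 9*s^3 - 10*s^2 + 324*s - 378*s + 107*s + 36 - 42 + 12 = 10*c^3 + c^2*(53*s - 21) + c*(34*s^2 - 115*s - 1) - 9*s^3 - 10*s^2 + 53*s + 6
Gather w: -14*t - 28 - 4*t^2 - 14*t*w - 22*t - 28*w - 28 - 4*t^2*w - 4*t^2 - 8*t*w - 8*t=-8*t^2 - 44*t + w*(-4*t^2 - 22*t - 28) - 56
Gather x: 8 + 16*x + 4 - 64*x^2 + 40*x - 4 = -64*x^2 + 56*x + 8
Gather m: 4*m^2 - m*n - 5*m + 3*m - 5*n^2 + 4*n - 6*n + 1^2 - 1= 4*m^2 + m*(-n - 2) - 5*n^2 - 2*n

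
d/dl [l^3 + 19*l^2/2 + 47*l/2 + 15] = 3*l^2 + 19*l + 47/2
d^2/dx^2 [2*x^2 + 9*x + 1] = 4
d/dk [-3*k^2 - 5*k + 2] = -6*k - 5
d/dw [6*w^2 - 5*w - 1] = 12*w - 5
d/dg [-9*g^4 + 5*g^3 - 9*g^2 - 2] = 3*g*(-12*g^2 + 5*g - 6)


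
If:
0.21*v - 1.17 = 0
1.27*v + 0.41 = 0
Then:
No Solution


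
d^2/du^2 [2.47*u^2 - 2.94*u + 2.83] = 4.94000000000000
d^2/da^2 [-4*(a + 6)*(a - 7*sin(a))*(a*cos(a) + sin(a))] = 4*a^3*cos(a) + 28*a^2*sin(a) - 56*a^2*sin(2*a) + 24*a^2*cos(a) + 120*a*sin(a) - 336*a*sin(2*a) - 40*a*cos(a) + 168*a*cos(2*a) - 8*sin(a) + 84*sin(2*a) - 96*cos(a) + 672*cos(2*a)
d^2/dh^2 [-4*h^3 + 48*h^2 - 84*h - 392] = 96 - 24*h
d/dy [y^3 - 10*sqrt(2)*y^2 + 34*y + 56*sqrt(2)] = 3*y^2 - 20*sqrt(2)*y + 34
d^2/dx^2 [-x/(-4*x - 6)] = -6/(2*x + 3)^3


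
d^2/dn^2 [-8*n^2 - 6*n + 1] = -16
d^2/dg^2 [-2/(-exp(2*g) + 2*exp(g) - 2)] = 4*((1 - 2*exp(g))*(exp(2*g) - 2*exp(g) + 2) + 4*(1 - exp(g))^2*exp(g))*exp(g)/(exp(2*g) - 2*exp(g) + 2)^3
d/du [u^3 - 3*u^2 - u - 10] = 3*u^2 - 6*u - 1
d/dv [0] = 0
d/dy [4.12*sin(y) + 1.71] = 4.12*cos(y)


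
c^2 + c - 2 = (c - 1)*(c + 2)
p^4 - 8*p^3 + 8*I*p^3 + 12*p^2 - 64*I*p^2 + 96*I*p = p*(p - 6)*(p - 2)*(p + 8*I)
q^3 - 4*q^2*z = q^2*(q - 4*z)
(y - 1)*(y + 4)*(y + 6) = y^3 + 9*y^2 + 14*y - 24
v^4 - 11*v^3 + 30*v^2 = v^2*(v - 6)*(v - 5)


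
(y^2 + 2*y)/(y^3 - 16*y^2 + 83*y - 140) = y*(y + 2)/(y^3 - 16*y^2 + 83*y - 140)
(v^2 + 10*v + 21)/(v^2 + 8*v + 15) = (v + 7)/(v + 5)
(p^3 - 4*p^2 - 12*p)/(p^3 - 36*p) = (p + 2)/(p + 6)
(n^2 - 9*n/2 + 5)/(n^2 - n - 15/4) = 2*(n - 2)/(2*n + 3)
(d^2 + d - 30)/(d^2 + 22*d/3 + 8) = 3*(d - 5)/(3*d + 4)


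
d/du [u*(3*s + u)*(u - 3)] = 6*s*u - 9*s + 3*u^2 - 6*u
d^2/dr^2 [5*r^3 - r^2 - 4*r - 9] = 30*r - 2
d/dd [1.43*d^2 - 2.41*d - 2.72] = 2.86*d - 2.41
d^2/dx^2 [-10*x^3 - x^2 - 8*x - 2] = -60*x - 2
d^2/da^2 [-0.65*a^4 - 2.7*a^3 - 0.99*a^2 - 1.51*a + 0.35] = -7.8*a^2 - 16.2*a - 1.98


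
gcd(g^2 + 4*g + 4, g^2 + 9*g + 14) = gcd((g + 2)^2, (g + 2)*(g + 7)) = g + 2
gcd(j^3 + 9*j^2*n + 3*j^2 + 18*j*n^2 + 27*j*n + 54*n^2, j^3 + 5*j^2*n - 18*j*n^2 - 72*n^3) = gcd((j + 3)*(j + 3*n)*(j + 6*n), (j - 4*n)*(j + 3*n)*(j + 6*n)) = j^2 + 9*j*n + 18*n^2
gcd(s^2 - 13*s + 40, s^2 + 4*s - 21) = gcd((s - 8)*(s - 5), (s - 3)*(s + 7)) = 1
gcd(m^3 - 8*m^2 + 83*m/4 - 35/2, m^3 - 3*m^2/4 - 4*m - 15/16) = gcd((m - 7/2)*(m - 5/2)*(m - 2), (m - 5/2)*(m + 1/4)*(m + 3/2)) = m - 5/2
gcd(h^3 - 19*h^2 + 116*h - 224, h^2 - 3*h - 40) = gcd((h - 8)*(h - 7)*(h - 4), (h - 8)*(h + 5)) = h - 8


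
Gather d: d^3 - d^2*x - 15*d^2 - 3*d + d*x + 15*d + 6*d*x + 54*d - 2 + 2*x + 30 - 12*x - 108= d^3 + d^2*(-x - 15) + d*(7*x + 66) - 10*x - 80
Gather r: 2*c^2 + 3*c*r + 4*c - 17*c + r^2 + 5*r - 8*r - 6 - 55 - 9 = 2*c^2 - 13*c + r^2 + r*(3*c - 3) - 70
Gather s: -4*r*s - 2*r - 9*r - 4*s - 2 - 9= -11*r + s*(-4*r - 4) - 11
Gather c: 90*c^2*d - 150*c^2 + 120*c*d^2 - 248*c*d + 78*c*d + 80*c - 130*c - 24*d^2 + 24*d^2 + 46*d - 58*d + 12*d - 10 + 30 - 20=c^2*(90*d - 150) + c*(120*d^2 - 170*d - 50)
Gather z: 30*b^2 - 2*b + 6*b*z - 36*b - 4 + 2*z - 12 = 30*b^2 - 38*b + z*(6*b + 2) - 16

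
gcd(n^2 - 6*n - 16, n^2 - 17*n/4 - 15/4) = 1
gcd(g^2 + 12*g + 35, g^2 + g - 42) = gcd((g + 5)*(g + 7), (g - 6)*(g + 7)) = g + 7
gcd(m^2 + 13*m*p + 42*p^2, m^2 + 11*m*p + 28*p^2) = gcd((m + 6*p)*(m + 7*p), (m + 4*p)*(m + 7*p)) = m + 7*p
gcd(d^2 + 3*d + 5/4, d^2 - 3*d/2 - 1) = d + 1/2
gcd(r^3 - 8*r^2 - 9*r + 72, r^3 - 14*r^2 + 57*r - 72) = r^2 - 11*r + 24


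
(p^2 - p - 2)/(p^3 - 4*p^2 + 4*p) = (p + 1)/(p*(p - 2))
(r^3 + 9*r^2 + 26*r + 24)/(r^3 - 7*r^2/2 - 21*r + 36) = 2*(r^2 + 5*r + 6)/(2*r^2 - 15*r + 18)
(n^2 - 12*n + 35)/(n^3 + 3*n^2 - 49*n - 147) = (n - 5)/(n^2 + 10*n + 21)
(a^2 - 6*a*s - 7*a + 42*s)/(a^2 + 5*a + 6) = (a^2 - 6*a*s - 7*a + 42*s)/(a^2 + 5*a + 6)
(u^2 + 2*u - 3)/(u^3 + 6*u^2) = (u^2 + 2*u - 3)/(u^2*(u + 6))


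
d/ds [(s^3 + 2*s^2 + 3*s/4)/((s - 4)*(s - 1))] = (s^4 - 10*s^3 + 5*s^2/4 + 16*s + 3)/(s^4 - 10*s^3 + 33*s^2 - 40*s + 16)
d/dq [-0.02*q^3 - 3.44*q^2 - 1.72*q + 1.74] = -0.06*q^2 - 6.88*q - 1.72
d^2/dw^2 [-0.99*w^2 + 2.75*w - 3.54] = -1.98000000000000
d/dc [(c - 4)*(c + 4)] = 2*c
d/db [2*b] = 2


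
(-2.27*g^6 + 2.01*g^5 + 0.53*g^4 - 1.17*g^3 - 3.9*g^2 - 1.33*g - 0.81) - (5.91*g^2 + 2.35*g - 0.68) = -2.27*g^6 + 2.01*g^5 + 0.53*g^4 - 1.17*g^3 - 9.81*g^2 - 3.68*g - 0.13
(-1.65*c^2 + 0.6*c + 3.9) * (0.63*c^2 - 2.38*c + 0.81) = -1.0395*c^4 + 4.305*c^3 - 0.3075*c^2 - 8.796*c + 3.159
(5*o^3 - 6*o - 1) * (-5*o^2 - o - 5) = -25*o^5 - 5*o^4 + 5*o^3 + 11*o^2 + 31*o + 5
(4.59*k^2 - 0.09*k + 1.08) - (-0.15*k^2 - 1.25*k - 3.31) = 4.74*k^2 + 1.16*k + 4.39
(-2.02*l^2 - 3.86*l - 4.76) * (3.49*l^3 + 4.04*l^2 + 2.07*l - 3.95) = -7.0498*l^5 - 21.6322*l^4 - 36.3882*l^3 - 19.2416*l^2 + 5.3938*l + 18.802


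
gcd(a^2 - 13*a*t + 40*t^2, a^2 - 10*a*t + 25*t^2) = -a + 5*t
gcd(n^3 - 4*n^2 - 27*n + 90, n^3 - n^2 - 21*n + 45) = n^2 + 2*n - 15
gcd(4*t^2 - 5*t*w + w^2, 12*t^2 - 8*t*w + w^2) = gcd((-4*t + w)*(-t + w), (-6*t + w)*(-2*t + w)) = 1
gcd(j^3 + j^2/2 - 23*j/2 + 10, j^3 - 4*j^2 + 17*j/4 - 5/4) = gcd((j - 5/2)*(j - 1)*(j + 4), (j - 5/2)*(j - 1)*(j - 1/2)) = j^2 - 7*j/2 + 5/2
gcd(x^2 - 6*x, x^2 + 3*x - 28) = 1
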